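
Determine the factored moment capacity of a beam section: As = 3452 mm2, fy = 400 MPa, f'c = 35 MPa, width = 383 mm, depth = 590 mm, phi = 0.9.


a = As * fy / (0.85 * f'c * b)
= 3452 * 400 / (0.85 * 35 * 383)
= 121.1839 mm
Mn = As * fy * (d - a/2) / 10^6
= 731.0066 kN-m
phi*Mn = 0.9 * 731.0066 = 657.91 kN-m

657.91


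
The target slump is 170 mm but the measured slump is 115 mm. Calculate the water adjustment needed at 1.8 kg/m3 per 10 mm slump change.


Difference = 170 - 115 = 55 mm
Water adjustment = 55 * 1.8 / 10 = 9.9 kg/m3

9.9


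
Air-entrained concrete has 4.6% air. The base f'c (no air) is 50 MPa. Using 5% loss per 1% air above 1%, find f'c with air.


Strength loss = (4.6 - 1) * 5 = 18.0%
f'c = 50 * (1 - 18.0/100)
= 41.0 MPa

41.0


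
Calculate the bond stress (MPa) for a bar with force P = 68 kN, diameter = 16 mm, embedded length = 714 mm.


u = P / (pi * db * ld)
= 68 * 1000 / (pi * 16 * 714)
= 1.895 MPa

1.895


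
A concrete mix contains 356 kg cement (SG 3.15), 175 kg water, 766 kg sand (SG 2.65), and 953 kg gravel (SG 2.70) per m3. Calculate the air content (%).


Vol cement = 356 / (3.15 * 1000) = 0.113016 m3
Vol water = 175 / 1000 = 0.175 m3
Vol sand = 766 / (2.65 * 1000) = 0.289057 m3
Vol gravel = 953 / (2.70 * 1000) = 0.352963 m3
Total solid + water volume = 0.930035 m3
Air = (1 - 0.930035) * 100 = 7.0%

7.0


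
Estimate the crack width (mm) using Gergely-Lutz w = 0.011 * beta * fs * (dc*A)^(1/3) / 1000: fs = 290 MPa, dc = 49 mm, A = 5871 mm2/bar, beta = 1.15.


w = 0.011 * beta * fs * (dc * A)^(1/3) / 1000
= 0.011 * 1.15 * 290 * (49 * 5871)^(1/3) / 1000
= 0.242 mm

0.242


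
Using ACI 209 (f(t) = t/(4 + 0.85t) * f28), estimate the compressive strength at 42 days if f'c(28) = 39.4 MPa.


f(42) = 42 / (4 + 0.85 * 42) * 39.4
= 42 / 39.7 * 39.4
= 41.68 MPa

41.68


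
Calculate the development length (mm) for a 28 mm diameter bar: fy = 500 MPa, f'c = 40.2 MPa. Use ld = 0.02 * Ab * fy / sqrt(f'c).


Ab = pi * 28^2 / 4 = 615.752 mm2
ld = 0.02 * 615.752 * 500 / sqrt(40.2)
= 971.2 mm

971.2


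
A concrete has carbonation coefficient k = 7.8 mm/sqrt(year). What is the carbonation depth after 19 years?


depth = k * sqrt(t)
= 7.8 * sqrt(19)
= 34.0 mm

34.0


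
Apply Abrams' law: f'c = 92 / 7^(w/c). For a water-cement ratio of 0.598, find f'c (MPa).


f'c = 92 / 7^0.598
= 92 / 3.202
= 28.74 MPa

28.74


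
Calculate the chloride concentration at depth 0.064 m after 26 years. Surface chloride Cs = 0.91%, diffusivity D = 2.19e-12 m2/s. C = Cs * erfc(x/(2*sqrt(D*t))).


t_seconds = 26 * 365.25 * 24 * 3600 = 820497600.0 s
arg = 0.064 / (2 * sqrt(2.19e-12 * 820497600.0))
= 0.7549
erfc(0.7549) = 0.2857
C = 0.91 * 0.2857 = 0.26%

0.26


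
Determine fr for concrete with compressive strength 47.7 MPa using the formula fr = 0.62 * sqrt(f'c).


fr = 0.62 * sqrt(47.7)
= 4.282 MPa

4.282


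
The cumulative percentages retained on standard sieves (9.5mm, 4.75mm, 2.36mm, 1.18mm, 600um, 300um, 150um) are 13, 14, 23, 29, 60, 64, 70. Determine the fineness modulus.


FM = sum(cumulative % retained) / 100
= 273 / 100
= 2.73

2.73


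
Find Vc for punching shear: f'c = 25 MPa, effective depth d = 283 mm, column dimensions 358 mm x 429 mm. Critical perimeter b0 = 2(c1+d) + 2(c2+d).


b0 = 2*(358 + 283) + 2*(429 + 283) = 2706 mm
Vc = 0.33 * sqrt(25) * 2706 * 283 / 1000
= 1263.57 kN

1263.57


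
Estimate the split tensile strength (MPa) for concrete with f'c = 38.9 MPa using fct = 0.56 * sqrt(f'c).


fct = 0.56 * sqrt(38.9)
= 0.56 * 6.237
= 3.493 MPa

3.493


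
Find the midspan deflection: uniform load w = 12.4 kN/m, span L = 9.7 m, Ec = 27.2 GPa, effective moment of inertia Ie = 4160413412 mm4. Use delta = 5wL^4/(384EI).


Convert: L = 9.7 m = 9700 mm, Ec = 27.2 GPa = 27200 MPa
delta = 5 * 12.4 * 9700^4 / (384 * 27200 * 4160413412)
= 12.63 mm

12.63


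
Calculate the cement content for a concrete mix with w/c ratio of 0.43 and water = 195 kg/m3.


Cement = water / (w/c)
= 195 / 0.43
= 453.5 kg/m3

453.5


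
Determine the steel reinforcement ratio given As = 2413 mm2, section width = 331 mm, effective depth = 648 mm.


rho = As / (b * d)
= 2413 / (331 * 648)
= 0.0113

0.0113


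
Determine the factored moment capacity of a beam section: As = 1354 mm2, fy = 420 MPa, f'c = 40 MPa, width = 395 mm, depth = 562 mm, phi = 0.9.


a = As * fy / (0.85 * f'c * b)
= 1354 * 420 / (0.85 * 40 * 395)
= 42.344 mm
Mn = As * fy * (d - a/2) / 10^6
= 307.5581 kN-m
phi*Mn = 0.9 * 307.5581 = 276.8 kN-m

276.8


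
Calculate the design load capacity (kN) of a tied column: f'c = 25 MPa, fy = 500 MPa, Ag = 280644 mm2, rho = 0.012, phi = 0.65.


Ast = rho * Ag = 0.012 * 280644 = 3367.728 mm2
phi*Pn = 0.65 * 0.80 * (0.85 * 25 * (280644 - 3367.728) + 500 * 3367.728) / 1000
= 3939.51 kN

3939.51


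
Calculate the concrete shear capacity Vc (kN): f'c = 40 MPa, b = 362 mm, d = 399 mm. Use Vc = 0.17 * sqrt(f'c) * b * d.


Vc = 0.17 * sqrt(40) * 362 * 399 / 1000
= 155.3 kN

155.3


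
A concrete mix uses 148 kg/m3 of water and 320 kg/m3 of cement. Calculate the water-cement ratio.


w/c = water / cement
w/c = 148 / 320 = 0.463

0.463


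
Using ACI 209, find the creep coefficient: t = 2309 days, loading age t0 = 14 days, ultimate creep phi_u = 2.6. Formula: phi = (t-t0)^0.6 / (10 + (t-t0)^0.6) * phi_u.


dt = 2309 - 14 = 2295
phi = 2295^0.6 / (10 + 2295^0.6) * 2.6
= 2.372

2.372


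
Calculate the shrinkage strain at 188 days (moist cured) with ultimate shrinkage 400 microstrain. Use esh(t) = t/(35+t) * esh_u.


esh(188) = 188 / (35 + 188) * 400
= 188 / 223 * 400
= 337.2 microstrain

337.2


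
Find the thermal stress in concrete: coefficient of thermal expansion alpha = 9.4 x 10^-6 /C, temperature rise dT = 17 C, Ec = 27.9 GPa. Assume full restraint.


sigma = alpha * dT * Ec
= 9.4e-6 * 17 * 27.9 * 1000
= 4.458 MPa

4.458


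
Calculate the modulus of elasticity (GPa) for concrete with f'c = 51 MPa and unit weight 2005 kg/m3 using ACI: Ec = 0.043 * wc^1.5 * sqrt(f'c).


Ec = 0.043 * 2005^1.5 * sqrt(51) / 1000
= 27.57 GPa

27.57


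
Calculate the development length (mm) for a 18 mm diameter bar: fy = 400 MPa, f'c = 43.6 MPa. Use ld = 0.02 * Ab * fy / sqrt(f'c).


Ab = pi * 18^2 / 4 = 254.469 mm2
ld = 0.02 * 254.469 * 400 / sqrt(43.6)
= 308.3 mm

308.3


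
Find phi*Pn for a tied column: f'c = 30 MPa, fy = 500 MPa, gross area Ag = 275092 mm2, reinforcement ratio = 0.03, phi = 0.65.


Ast = rho * Ag = 0.03 * 275092 = 8252.76 mm2
phi*Pn = 0.65 * 0.80 * (0.85 * 30 * (275092 - 8252.76) + 500 * 8252.76) / 1000
= 5684.01 kN

5684.01


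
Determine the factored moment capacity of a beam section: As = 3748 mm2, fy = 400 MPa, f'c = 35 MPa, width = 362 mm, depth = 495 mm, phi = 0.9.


a = As * fy / (0.85 * f'c * b)
= 3748 * 400 / (0.85 * 35 * 362)
= 139.2079 mm
Mn = As * fy * (d - a/2) / 10^6
= 637.7537 kN-m
phi*Mn = 0.9 * 637.7537 = 573.98 kN-m

573.98


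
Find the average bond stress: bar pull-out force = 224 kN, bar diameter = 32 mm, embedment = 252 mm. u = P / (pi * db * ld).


u = P / (pi * db * ld)
= 224 * 1000 / (pi * 32 * 252)
= 8.842 MPa

8.842


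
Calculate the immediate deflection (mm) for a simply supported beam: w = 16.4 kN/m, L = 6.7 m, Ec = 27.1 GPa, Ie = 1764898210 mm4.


Convert: L = 6.7 m = 6700 mm, Ec = 27.1 GPa = 27100 MPa
delta = 5 * 16.4 * 6700^4 / (384 * 27100 * 1764898210)
= 9.0 mm

9.0


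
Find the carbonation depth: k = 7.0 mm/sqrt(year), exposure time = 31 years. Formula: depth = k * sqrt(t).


depth = k * sqrt(t)
= 7.0 * sqrt(31)
= 38.97 mm

38.97


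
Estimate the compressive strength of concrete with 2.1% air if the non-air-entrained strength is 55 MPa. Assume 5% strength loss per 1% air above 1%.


Strength loss = (2.1 - 1) * 5 = 5.5%
f'c = 55 * (1 - 5.5/100)
= 51.97 MPa

51.97


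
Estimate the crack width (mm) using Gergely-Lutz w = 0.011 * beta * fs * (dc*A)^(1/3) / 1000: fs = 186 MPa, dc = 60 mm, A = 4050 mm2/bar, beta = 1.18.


w = 0.011 * beta * fs * (dc * A)^(1/3) / 1000
= 0.011 * 1.18 * 186 * (60 * 4050)^(1/3) / 1000
= 0.151 mm

0.151


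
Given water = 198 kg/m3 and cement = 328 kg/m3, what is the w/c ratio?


w/c = water / cement
w/c = 198 / 328 = 0.604

0.604


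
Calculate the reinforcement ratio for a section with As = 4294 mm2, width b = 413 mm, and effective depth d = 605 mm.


rho = As / (b * d)
= 4294 / (413 * 605)
= 0.0172

0.0172


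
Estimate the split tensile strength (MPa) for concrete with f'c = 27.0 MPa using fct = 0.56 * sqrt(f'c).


fct = 0.56 * sqrt(27.0)
= 0.56 * 5.196
= 2.91 MPa

2.91


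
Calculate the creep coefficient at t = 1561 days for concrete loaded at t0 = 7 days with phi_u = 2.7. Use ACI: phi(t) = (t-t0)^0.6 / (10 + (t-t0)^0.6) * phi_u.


dt = 1561 - 7 = 1554
phi = 1554^0.6 / (10 + 1554^0.6) * 2.7
= 2.407

2.407


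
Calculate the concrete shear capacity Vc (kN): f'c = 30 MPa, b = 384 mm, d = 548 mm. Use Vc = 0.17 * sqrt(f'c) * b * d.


Vc = 0.17 * sqrt(30) * 384 * 548 / 1000
= 195.94 kN

195.94


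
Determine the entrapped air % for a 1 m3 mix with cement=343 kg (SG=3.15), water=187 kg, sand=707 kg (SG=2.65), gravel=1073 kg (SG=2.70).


Vol cement = 343 / (3.15 * 1000) = 0.108889 m3
Vol water = 187 / 1000 = 0.187 m3
Vol sand = 707 / (2.65 * 1000) = 0.266792 m3
Vol gravel = 1073 / (2.70 * 1000) = 0.397407 m3
Total solid + water volume = 0.960089 m3
Air = (1 - 0.960089) * 100 = 3.99%

3.99


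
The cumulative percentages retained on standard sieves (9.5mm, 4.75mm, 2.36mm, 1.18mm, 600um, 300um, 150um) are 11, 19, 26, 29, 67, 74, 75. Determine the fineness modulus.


FM = sum(cumulative % retained) / 100
= 301 / 100
= 3.01

3.01


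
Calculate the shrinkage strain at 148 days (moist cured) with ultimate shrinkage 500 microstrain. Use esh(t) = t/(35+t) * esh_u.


esh(148) = 148 / (35 + 148) * 500
= 148 / 183 * 500
= 404.4 microstrain

404.4


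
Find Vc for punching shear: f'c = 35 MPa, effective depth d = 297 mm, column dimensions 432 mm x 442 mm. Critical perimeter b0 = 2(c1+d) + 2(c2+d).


b0 = 2*(432 + 297) + 2*(442 + 297) = 2936 mm
Vc = 0.33 * sqrt(35) * 2936 * 297 / 1000
= 1702.4 kN

1702.4


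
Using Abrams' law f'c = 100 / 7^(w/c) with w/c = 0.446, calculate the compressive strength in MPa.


f'c = 100 / 7^0.446
= 100 / 2.382
= 41.98 MPa

41.98


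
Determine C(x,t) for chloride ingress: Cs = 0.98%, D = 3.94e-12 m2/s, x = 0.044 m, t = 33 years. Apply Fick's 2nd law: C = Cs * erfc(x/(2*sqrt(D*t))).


t_seconds = 33 * 365.25 * 24 * 3600 = 1041400800.0 s
arg = 0.044 / (2 * sqrt(3.94e-12 * 1041400800.0))
= 0.3435
erfc(0.3435) = 0.6272
C = 0.98 * 0.6272 = 0.6146%

0.6146


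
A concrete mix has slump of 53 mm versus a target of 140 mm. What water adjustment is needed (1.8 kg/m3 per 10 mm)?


Difference = 140 - 53 = 87 mm
Water adjustment = 87 * 1.8 / 10 = 15.7 kg/m3

15.7


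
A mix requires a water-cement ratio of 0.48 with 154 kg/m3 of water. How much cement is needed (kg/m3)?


Cement = water / (w/c)
= 154 / 0.48
= 320.8 kg/m3

320.8


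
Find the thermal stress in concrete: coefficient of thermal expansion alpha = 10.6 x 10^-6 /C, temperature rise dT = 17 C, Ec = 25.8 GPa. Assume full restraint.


sigma = alpha * dT * Ec
= 10.6e-6 * 17 * 25.8 * 1000
= 4.649 MPa

4.649


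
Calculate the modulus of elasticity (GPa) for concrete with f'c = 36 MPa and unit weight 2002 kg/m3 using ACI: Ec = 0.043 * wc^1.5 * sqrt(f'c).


Ec = 0.043 * 2002^1.5 * sqrt(36) / 1000
= 23.11 GPa

23.11


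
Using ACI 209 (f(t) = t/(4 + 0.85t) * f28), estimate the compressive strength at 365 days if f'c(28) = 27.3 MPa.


f(365) = 365 / (4 + 0.85 * 365) * 27.3
= 365 / 314.25 * 27.3
= 31.71 MPa

31.71


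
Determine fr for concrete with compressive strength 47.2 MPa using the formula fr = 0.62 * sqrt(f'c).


fr = 0.62 * sqrt(47.2)
= 4.26 MPa

4.26


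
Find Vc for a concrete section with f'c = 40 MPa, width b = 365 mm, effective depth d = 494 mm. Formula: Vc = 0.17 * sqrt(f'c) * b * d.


Vc = 0.17 * sqrt(40) * 365 * 494 / 1000
= 193.86 kN

193.86


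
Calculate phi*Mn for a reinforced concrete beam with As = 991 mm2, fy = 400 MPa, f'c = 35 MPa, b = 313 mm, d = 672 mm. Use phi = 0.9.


a = As * fy / (0.85 * f'c * b)
= 991 * 400 / (0.85 * 35 * 313)
= 42.5699 mm
Mn = As * fy * (d - a/2) / 10^6
= 257.9435 kN-m
phi*Mn = 0.9 * 257.9435 = 232.15 kN-m

232.15


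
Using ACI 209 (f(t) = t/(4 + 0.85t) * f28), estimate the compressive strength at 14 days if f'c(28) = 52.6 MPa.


f(14) = 14 / (4 + 0.85 * 14) * 52.6
= 14 / 15.9 * 52.6
= 46.31 MPa

46.31


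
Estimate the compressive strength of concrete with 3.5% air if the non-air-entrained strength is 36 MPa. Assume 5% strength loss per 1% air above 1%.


Strength loss = (3.5 - 1) * 5 = 12.5%
f'c = 36 * (1 - 12.5/100)
= 31.5 MPa

31.5


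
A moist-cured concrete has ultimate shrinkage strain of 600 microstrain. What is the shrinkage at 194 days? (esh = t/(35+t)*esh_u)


esh(194) = 194 / (35 + 194) * 600
= 194 / 229 * 600
= 508.3 microstrain

508.3


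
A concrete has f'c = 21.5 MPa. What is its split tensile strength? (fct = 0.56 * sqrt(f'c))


fct = 0.56 * sqrt(21.5)
= 0.56 * 4.637
= 2.597 MPa

2.597


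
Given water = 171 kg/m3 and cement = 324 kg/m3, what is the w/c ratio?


w/c = water / cement
w/c = 171 / 324 = 0.528

0.528


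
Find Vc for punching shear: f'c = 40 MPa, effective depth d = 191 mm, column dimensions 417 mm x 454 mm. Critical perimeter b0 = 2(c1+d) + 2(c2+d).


b0 = 2*(417 + 191) + 2*(454 + 191) = 2506 mm
Vc = 0.33 * sqrt(40) * 2506 * 191 / 1000
= 998.98 kN

998.98


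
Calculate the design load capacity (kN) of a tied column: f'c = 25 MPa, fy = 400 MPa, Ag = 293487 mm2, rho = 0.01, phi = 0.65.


Ast = rho * Ag = 0.01 * 293487 = 2934.87 mm2
phi*Pn = 0.65 * 0.80 * (0.85 * 25 * (293487 - 2934.87) + 400 * 2934.87) / 1000
= 3821.05 kN

3821.05


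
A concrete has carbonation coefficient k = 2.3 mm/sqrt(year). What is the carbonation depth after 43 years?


depth = k * sqrt(t)
= 2.3 * sqrt(43)
= 15.08 mm

15.08


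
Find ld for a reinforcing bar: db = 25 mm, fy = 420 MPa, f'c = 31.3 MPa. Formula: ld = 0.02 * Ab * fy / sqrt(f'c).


Ab = pi * 25^2 / 4 = 490.874 mm2
ld = 0.02 * 490.874 * 420 / sqrt(31.3)
= 737.0 mm

737.0


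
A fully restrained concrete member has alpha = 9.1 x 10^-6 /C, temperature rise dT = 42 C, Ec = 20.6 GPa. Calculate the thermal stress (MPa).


sigma = alpha * dT * Ec
= 9.1e-6 * 42 * 20.6 * 1000
= 7.873 MPa

7.873


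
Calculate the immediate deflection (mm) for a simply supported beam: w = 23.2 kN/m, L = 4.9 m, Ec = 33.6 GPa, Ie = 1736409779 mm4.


Convert: L = 4.9 m = 4900 mm, Ec = 33.6 GPa = 33600 MPa
delta = 5 * 23.2 * 4900^4 / (384 * 33600 * 1736409779)
= 2.98 mm

2.98


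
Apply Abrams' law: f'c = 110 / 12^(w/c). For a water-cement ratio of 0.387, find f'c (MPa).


f'c = 110 / 12^0.387
= 110 / 2.616
= 42.05 MPa

42.05


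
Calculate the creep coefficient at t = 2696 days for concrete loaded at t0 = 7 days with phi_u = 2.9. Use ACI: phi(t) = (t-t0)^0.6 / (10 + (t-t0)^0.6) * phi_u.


dt = 2696 - 7 = 2689
phi = 2689^0.6 / (10 + 2689^0.6) * 2.9
= 2.667

2.667


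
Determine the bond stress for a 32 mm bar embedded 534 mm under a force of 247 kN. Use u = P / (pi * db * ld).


u = P / (pi * db * ld)
= 247 * 1000 / (pi * 32 * 534)
= 4.601 MPa

4.601


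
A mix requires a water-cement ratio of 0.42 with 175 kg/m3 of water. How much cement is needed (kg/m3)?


Cement = water / (w/c)
= 175 / 0.42
= 416.7 kg/m3

416.7


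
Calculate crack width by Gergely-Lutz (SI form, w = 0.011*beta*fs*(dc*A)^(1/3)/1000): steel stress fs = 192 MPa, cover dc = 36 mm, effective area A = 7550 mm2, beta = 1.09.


w = 0.011 * beta * fs * (dc * A)^(1/3) / 1000
= 0.011 * 1.09 * 192 * (36 * 7550)^(1/3) / 1000
= 0.149 mm

0.149


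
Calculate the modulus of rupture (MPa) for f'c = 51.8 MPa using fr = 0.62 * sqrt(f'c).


fr = 0.62 * sqrt(51.8)
= 4.462 MPa

4.462


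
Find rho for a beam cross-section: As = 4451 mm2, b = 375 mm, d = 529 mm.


rho = As / (b * d)
= 4451 / (375 * 529)
= 0.0224

0.0224


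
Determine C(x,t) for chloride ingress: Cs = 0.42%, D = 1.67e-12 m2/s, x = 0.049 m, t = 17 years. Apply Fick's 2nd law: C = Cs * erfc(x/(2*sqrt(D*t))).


t_seconds = 17 * 365.25 * 24 * 3600 = 536479200.0 s
arg = 0.049 / (2 * sqrt(1.67e-12 * 536479200.0))
= 0.8185
erfc(0.8185) = 0.247
C = 0.42 * 0.247 = 0.1038%

0.1038


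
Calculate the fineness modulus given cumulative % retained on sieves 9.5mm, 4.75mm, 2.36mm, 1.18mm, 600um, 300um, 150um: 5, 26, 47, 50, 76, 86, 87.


FM = sum(cumulative % retained) / 100
= 377 / 100
= 3.77

3.77


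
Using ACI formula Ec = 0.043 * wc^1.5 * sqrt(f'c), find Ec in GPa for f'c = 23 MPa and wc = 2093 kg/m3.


Ec = 0.043 * 2093^1.5 * sqrt(23) / 1000
= 19.75 GPa

19.75


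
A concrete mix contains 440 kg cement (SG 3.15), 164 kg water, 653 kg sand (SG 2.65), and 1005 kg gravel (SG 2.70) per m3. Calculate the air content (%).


Vol cement = 440 / (3.15 * 1000) = 0.139683 m3
Vol water = 164 / 1000 = 0.164 m3
Vol sand = 653 / (2.65 * 1000) = 0.246415 m3
Vol gravel = 1005 / (2.70 * 1000) = 0.372222 m3
Total solid + water volume = 0.92232 m3
Air = (1 - 0.92232) * 100 = 7.77%

7.77


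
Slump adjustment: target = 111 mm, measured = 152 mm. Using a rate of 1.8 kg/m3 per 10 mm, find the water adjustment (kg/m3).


Difference = 111 - 152 = -41 mm
Water adjustment = -41 * 1.8 / 10 = -7.4 kg/m3

-7.4


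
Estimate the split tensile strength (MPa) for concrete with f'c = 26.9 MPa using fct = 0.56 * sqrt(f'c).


fct = 0.56 * sqrt(26.9)
= 0.56 * 5.187
= 2.904 MPa

2.904


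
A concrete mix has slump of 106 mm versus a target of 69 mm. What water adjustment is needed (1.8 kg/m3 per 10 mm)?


Difference = 69 - 106 = -37 mm
Water adjustment = -37 * 1.8 / 10 = -6.7 kg/m3

-6.7


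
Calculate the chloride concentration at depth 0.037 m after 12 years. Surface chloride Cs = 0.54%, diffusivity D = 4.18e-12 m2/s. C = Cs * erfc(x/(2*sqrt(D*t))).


t_seconds = 12 * 365.25 * 24 * 3600 = 378691200.0 s
arg = 0.037 / (2 * sqrt(4.18e-12 * 378691200.0))
= 0.465
erfc(0.465) = 0.5108
C = 0.54 * 0.5108 = 0.2758%

0.2758


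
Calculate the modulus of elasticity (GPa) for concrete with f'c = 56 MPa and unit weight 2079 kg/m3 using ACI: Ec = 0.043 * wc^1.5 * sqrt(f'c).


Ec = 0.043 * 2079^1.5 * sqrt(56) / 1000
= 30.5 GPa

30.5


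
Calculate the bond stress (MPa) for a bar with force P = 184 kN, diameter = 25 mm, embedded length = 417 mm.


u = P / (pi * db * ld)
= 184 * 1000 / (pi * 25 * 417)
= 5.618 MPa

5.618


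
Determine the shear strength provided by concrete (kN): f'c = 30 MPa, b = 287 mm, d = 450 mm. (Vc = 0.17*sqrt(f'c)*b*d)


Vc = 0.17 * sqrt(30) * 287 * 450 / 1000
= 120.26 kN

120.26


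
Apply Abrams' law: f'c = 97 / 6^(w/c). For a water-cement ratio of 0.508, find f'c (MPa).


f'c = 97 / 6^0.508
= 97 / 2.485
= 39.04 MPa

39.04


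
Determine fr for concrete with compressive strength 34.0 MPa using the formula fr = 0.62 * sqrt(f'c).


fr = 0.62 * sqrt(34.0)
= 3.615 MPa

3.615


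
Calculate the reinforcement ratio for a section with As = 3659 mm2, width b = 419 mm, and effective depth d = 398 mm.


rho = As / (b * d)
= 3659 / (419 * 398)
= 0.0219

0.0219


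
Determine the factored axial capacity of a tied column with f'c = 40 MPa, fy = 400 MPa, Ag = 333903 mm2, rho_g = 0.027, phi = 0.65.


Ast = rho * Ag = 0.027 * 333903 = 9015.381 mm2
phi*Pn = 0.65 * 0.80 * (0.85 * 40 * (333903 - 9015.381) + 400 * 9015.381) / 1000
= 7619.21 kN

7619.21


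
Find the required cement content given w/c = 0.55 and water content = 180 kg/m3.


Cement = water / (w/c)
= 180 / 0.55
= 327.3 kg/m3

327.3


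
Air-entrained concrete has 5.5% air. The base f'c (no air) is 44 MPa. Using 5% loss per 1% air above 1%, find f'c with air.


Strength loss = (5.5 - 1) * 5 = 22.5%
f'c = 44 * (1 - 22.5/100)
= 34.1 MPa

34.1


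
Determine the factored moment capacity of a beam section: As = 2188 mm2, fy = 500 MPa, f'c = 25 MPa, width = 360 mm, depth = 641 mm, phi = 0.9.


a = As * fy / (0.85 * f'c * b)
= 2188 * 500 / (0.85 * 25 * 360)
= 143.0065 mm
Mn = As * fy * (d - a/2) / 10^6
= 623.0294 kN-m
phi*Mn = 0.9 * 623.0294 = 560.73 kN-m

560.73


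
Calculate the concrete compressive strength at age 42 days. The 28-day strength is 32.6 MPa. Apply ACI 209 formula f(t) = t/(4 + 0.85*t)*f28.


f(42) = 42 / (4 + 0.85 * 42) * 32.6
= 42 / 39.7 * 32.6
= 34.49 MPa

34.49


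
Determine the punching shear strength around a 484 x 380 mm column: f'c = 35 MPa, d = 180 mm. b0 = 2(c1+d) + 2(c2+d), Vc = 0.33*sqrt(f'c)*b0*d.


b0 = 2*(484 + 180) + 2*(380 + 180) = 2448 mm
Vc = 0.33 * sqrt(35) * 2448 * 180 / 1000
= 860.26 kN

860.26


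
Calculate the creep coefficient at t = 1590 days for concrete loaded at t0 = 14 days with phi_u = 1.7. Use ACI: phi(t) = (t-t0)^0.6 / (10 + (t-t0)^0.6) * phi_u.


dt = 1590 - 14 = 1576
phi = 1576^0.6 / (10 + 1576^0.6) * 1.7
= 1.517

1.517


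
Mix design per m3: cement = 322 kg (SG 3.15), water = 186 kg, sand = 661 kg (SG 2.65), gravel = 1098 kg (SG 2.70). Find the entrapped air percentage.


Vol cement = 322 / (3.15 * 1000) = 0.102222 m3
Vol water = 186 / 1000 = 0.186 m3
Vol sand = 661 / (2.65 * 1000) = 0.249434 m3
Vol gravel = 1098 / (2.70 * 1000) = 0.406667 m3
Total solid + water volume = 0.944323 m3
Air = (1 - 0.944323) * 100 = 5.57%

5.57


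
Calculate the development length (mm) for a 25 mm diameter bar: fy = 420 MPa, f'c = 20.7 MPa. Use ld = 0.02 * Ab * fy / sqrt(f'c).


Ab = pi * 25^2 / 4 = 490.874 mm2
ld = 0.02 * 490.874 * 420 / sqrt(20.7)
= 906.3 mm

906.3


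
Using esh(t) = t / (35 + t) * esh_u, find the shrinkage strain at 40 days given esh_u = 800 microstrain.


esh(40) = 40 / (35 + 40) * 800
= 40 / 75 * 800
= 426.7 microstrain

426.7


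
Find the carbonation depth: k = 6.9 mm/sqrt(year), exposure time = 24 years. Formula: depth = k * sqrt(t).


depth = k * sqrt(t)
= 6.9 * sqrt(24)
= 33.8 mm

33.8


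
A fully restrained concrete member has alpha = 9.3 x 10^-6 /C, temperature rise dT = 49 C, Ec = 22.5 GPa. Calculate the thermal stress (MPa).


sigma = alpha * dT * Ec
= 9.3e-6 * 49 * 22.5 * 1000
= 10.253 MPa

10.253


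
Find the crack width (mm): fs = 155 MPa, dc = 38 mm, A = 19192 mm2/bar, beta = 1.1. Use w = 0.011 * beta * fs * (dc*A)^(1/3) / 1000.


w = 0.011 * beta * fs * (dc * A)^(1/3) / 1000
= 0.011 * 1.1 * 155 * (38 * 19192)^(1/3) / 1000
= 0.169 mm

0.169


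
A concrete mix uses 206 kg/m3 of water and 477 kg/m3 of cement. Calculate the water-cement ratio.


w/c = water / cement
w/c = 206 / 477 = 0.432

0.432


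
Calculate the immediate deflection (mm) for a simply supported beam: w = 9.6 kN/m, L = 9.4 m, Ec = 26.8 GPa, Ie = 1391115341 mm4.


Convert: L = 9.4 m = 9400 mm, Ec = 26.8 GPa = 26800 MPa
delta = 5 * 9.6 * 9400^4 / (384 * 26800 * 1391115341)
= 26.18 mm

26.18


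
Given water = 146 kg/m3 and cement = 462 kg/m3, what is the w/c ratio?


w/c = water / cement
w/c = 146 / 462 = 0.316

0.316


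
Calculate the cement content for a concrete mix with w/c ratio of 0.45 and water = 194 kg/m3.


Cement = water / (w/c)
= 194 / 0.45
= 431.1 kg/m3

431.1


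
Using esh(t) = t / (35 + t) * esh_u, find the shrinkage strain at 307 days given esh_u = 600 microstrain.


esh(307) = 307 / (35 + 307) * 600
= 307 / 342 * 600
= 538.6 microstrain

538.6


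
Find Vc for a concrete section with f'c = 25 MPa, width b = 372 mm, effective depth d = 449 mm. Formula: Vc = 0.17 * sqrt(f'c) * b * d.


Vc = 0.17 * sqrt(25) * 372 * 449 / 1000
= 141.97 kN

141.97


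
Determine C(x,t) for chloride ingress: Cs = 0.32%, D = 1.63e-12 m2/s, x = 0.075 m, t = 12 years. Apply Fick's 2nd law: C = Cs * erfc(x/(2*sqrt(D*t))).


t_seconds = 12 * 365.25 * 24 * 3600 = 378691200.0 s
arg = 0.075 / (2 * sqrt(1.63e-12 * 378691200.0))
= 1.5094
erfc(1.5094) = 0.0328
C = 0.32 * 0.0328 = 0.0105%

0.0105


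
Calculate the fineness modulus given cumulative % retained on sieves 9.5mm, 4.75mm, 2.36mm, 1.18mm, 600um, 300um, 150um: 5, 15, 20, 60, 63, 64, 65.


FM = sum(cumulative % retained) / 100
= 292 / 100
= 2.92

2.92


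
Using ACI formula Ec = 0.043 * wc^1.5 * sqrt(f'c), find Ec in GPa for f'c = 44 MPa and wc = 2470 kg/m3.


Ec = 0.043 * 2470^1.5 * sqrt(44) / 1000
= 35.01 GPa

35.01


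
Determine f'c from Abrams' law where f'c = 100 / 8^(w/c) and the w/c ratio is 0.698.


f'c = 100 / 8^0.698
= 100 / 4.269
= 23.42 MPa

23.42


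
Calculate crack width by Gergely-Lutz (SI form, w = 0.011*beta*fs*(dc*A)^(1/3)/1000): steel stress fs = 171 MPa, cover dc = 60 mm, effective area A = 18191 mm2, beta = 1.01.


w = 0.011 * beta * fs * (dc * A)^(1/3) / 1000
= 0.011 * 1.01 * 171 * (60 * 18191)^(1/3) / 1000
= 0.196 mm

0.196


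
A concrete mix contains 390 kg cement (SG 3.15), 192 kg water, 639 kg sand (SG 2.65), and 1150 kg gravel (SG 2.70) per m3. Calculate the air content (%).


Vol cement = 390 / (3.15 * 1000) = 0.12381 m3
Vol water = 192 / 1000 = 0.192 m3
Vol sand = 639 / (2.65 * 1000) = 0.241132 m3
Vol gravel = 1150 / (2.70 * 1000) = 0.425926 m3
Total solid + water volume = 0.982868 m3
Air = (1 - 0.982868) * 100 = 1.71%

1.71


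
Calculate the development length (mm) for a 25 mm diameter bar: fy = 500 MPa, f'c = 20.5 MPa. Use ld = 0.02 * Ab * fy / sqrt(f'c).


Ab = pi * 25^2 / 4 = 490.874 mm2
ld = 0.02 * 490.874 * 500 / sqrt(20.5)
= 1084.2 mm

1084.2


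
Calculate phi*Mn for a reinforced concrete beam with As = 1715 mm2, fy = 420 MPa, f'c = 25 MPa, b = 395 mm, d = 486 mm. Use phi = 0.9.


a = As * fy / (0.85 * f'c * b)
= 1715 * 420 / (0.85 * 25 * 395)
= 85.8138 mm
Mn = As * fy * (d - a/2) / 10^6
= 319.1599 kN-m
phi*Mn = 0.9 * 319.1599 = 287.24 kN-m

287.24


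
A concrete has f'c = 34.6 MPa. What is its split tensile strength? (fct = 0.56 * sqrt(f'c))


fct = 0.56 * sqrt(34.6)
= 0.56 * 5.882
= 3.294 MPa

3.294


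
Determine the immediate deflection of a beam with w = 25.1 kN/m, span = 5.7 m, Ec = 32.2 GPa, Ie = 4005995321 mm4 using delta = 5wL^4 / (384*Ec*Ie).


Convert: L = 5.7 m = 5700 mm, Ec = 32.2 GPa = 32200 MPa
delta = 5 * 25.1 * 5700^4 / (384 * 32200 * 4005995321)
= 2.67 mm

2.67


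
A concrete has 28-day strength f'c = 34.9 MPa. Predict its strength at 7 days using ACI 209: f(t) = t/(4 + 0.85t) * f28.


f(7) = 7 / (4 + 0.85 * 7) * 34.9
= 7 / 9.95 * 34.9
= 24.55 MPa

24.55


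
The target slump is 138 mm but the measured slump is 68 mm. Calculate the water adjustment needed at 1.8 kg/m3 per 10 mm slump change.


Difference = 138 - 68 = 70 mm
Water adjustment = 70 * 1.8 / 10 = 12.6 kg/m3

12.6


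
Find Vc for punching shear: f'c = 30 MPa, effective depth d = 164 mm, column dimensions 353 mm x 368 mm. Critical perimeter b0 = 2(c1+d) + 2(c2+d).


b0 = 2*(353 + 164) + 2*(368 + 164) = 2098 mm
Vc = 0.33 * sqrt(30) * 2098 * 164 / 1000
= 621.9 kN

621.9


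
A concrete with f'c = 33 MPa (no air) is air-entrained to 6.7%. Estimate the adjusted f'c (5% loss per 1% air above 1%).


Strength loss = (6.7 - 1) * 5 = 28.5%
f'c = 33 * (1 - 28.5/100)
= 23.6 MPa

23.6


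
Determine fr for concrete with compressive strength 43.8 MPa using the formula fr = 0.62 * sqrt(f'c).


fr = 0.62 * sqrt(43.8)
= 4.103 MPa

4.103


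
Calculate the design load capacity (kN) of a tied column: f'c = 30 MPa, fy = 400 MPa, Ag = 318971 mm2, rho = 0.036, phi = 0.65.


Ast = rho * Ag = 0.036 * 318971 = 11482.956 mm2
phi*Pn = 0.65 * 0.80 * (0.85 * 30 * (318971 - 11482.956) + 400 * 11482.956) / 1000
= 6465.75 kN

6465.75


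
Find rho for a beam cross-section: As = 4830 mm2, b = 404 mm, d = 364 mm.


rho = As / (b * d)
= 4830 / (404 * 364)
= 0.0328

0.0328


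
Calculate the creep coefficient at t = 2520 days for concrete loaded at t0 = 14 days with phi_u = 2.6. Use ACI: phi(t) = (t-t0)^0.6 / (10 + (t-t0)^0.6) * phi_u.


dt = 2520 - 14 = 2506
phi = 2506^0.6 / (10 + 2506^0.6) * 2.6
= 2.382

2.382


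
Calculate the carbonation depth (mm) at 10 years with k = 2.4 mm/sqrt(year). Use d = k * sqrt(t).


depth = k * sqrt(t)
= 2.4 * sqrt(10)
= 7.59 mm

7.59


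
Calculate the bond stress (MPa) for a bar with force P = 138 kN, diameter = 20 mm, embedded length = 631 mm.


u = P / (pi * db * ld)
= 138 * 1000 / (pi * 20 * 631)
= 3.481 MPa

3.481


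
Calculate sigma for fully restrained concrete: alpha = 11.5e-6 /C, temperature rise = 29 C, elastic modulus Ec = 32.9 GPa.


sigma = alpha * dT * Ec
= 11.5e-6 * 29 * 32.9 * 1000
= 10.972 MPa

10.972


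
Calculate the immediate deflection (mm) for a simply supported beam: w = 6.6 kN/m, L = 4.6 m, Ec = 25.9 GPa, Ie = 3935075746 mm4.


Convert: L = 4.6 m = 4600 mm, Ec = 25.9 GPa = 25900 MPa
delta = 5 * 6.6 * 4600^4 / (384 * 25900 * 3935075746)
= 0.38 mm

0.38


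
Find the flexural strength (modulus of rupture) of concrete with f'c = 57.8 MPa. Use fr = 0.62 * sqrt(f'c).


fr = 0.62 * sqrt(57.8)
= 4.714 MPa

4.714


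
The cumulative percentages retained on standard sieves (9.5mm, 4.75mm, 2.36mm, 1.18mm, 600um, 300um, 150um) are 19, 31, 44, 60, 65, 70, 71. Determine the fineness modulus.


FM = sum(cumulative % retained) / 100
= 360 / 100
= 3.6

3.6


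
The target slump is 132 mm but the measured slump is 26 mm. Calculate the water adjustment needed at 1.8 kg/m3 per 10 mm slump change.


Difference = 132 - 26 = 106 mm
Water adjustment = 106 * 1.8 / 10 = 19.1 kg/m3

19.1


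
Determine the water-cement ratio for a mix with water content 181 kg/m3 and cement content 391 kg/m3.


w/c = water / cement
w/c = 181 / 391 = 0.463

0.463


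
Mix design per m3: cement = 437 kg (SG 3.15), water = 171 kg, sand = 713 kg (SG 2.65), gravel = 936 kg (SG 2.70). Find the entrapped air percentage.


Vol cement = 437 / (3.15 * 1000) = 0.13873 m3
Vol water = 171 / 1000 = 0.171 m3
Vol sand = 713 / (2.65 * 1000) = 0.269057 m3
Vol gravel = 936 / (2.70 * 1000) = 0.346667 m3
Total solid + water volume = 0.925453 m3
Air = (1 - 0.925453) * 100 = 7.45%

7.45


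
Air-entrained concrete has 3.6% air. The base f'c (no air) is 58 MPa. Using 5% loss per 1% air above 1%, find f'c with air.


Strength loss = (3.6 - 1) * 5 = 13.0%
f'c = 58 * (1 - 13.0/100)
= 50.46 MPa

50.46


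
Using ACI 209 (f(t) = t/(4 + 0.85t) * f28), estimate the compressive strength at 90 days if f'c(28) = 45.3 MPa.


f(90) = 90 / (4 + 0.85 * 90) * 45.3
= 90 / 80.5 * 45.3
= 50.65 MPa

50.65


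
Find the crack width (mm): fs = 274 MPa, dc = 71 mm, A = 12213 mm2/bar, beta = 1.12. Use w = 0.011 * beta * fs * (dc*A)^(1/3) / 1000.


w = 0.011 * beta * fs * (dc * A)^(1/3) / 1000
= 0.011 * 1.12 * 274 * (71 * 12213)^(1/3) / 1000
= 0.322 mm

0.322


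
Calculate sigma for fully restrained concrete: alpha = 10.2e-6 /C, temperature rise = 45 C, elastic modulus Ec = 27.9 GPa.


sigma = alpha * dT * Ec
= 10.2e-6 * 45 * 27.9 * 1000
= 12.806 MPa

12.806


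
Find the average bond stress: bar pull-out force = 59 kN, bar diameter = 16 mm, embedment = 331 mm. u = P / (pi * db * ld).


u = P / (pi * db * ld)
= 59 * 1000 / (pi * 16 * 331)
= 3.546 MPa

3.546


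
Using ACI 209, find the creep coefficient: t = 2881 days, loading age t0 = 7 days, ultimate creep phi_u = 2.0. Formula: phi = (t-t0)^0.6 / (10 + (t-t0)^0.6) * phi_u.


dt = 2881 - 7 = 2874
phi = 2874^0.6 / (10 + 2874^0.6) * 2.0
= 1.845

1.845


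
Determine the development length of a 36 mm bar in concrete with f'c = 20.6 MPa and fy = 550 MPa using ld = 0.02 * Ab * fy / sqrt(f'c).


Ab = pi * 36^2 / 4 = 1017.876 mm2
ld = 0.02 * 1017.876 * 550 / sqrt(20.6)
= 2466.9 mm

2466.9


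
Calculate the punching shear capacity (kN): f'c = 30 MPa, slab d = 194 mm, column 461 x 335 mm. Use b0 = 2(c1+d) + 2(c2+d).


b0 = 2*(461 + 194) + 2*(335 + 194) = 2368 mm
Vc = 0.33 * sqrt(30) * 2368 * 194 / 1000
= 830.34 kN

830.34


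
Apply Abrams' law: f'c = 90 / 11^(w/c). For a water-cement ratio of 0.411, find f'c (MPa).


f'c = 90 / 11^0.411
= 90 / 2.679
= 33.59 MPa

33.59


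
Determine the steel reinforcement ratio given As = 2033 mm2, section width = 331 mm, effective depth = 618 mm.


rho = As / (b * d)
= 2033 / (331 * 618)
= 0.0099

0.0099


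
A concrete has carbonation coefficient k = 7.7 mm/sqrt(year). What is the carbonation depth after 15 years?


depth = k * sqrt(t)
= 7.7 * sqrt(15)
= 29.82 mm

29.82


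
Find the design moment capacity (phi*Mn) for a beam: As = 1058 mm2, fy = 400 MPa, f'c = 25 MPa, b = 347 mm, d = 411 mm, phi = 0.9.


a = As * fy / (0.85 * f'c * b)
= 1058 * 400 / (0.85 * 25 * 347)
= 57.3928 mm
Mn = As * fy * (d - a/2) / 10^6
= 161.7909 kN-m
phi*Mn = 0.9 * 161.7909 = 145.61 kN-m

145.61


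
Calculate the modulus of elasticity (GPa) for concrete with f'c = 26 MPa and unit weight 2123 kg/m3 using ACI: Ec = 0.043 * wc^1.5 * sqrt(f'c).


Ec = 0.043 * 2123^1.5 * sqrt(26) / 1000
= 21.45 GPa

21.45


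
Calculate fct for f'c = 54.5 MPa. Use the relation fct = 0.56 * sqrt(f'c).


fct = 0.56 * sqrt(54.5)
= 0.56 * 7.382
= 4.134 MPa

4.134


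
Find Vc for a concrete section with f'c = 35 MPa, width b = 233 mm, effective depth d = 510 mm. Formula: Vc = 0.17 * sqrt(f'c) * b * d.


Vc = 0.17 * sqrt(35) * 233 * 510 / 1000
= 119.51 kN

119.51


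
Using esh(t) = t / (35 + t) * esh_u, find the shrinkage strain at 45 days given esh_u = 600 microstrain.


esh(45) = 45 / (35 + 45) * 600
= 45 / 80 * 600
= 337.5 microstrain

337.5


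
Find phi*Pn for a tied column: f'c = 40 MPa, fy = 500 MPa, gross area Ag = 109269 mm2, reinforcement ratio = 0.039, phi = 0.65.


Ast = rho * Ag = 0.039 * 109269 = 4261.491 mm2
phi*Pn = 0.65 * 0.80 * (0.85 * 40 * (109269 - 4261.491) + 500 * 4261.491) / 1000
= 2964.52 kN

2964.52


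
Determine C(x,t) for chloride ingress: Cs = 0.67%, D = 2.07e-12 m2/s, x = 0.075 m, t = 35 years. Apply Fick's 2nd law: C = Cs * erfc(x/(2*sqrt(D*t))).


t_seconds = 35 * 365.25 * 24 * 3600 = 1104516000.0 s
arg = 0.075 / (2 * sqrt(2.07e-12 * 1104516000.0))
= 0.7843
erfc(0.7843) = 0.2674
C = 0.67 * 0.2674 = 0.1791%

0.1791


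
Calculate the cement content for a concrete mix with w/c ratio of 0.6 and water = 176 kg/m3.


Cement = water / (w/c)
= 176 / 0.6
= 293.3 kg/m3

293.3


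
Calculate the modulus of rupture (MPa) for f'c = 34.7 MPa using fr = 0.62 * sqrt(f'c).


fr = 0.62 * sqrt(34.7)
= 3.652 MPa

3.652


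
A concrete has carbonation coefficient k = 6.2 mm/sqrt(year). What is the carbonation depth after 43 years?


depth = k * sqrt(t)
= 6.2 * sqrt(43)
= 40.66 mm

40.66


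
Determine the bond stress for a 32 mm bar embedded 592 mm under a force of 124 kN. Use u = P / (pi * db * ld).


u = P / (pi * db * ld)
= 124 * 1000 / (pi * 32 * 592)
= 2.084 MPa

2.084


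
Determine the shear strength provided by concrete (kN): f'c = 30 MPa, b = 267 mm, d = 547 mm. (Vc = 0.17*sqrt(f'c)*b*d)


Vc = 0.17 * sqrt(30) * 267 * 547 / 1000
= 135.99 kN

135.99


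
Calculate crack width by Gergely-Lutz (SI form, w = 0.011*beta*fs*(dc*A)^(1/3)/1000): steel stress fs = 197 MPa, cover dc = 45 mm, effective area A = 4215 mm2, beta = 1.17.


w = 0.011 * beta * fs * (dc * A)^(1/3) / 1000
= 0.011 * 1.17 * 197 * (45 * 4215)^(1/3) / 1000
= 0.146 mm

0.146


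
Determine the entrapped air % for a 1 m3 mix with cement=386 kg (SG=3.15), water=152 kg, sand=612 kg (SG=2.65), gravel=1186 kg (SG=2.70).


Vol cement = 386 / (3.15 * 1000) = 0.12254 m3
Vol water = 152 / 1000 = 0.152 m3
Vol sand = 612 / (2.65 * 1000) = 0.230943 m3
Vol gravel = 1186 / (2.70 * 1000) = 0.439259 m3
Total solid + water volume = 0.944742 m3
Air = (1 - 0.944742) * 100 = 5.53%

5.53


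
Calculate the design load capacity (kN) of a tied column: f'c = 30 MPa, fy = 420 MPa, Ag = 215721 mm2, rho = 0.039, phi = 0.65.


Ast = rho * Ag = 0.039 * 215721 = 8413.119 mm2
phi*Pn = 0.65 * 0.80 * (0.85 * 30 * (215721 - 8413.119) + 420 * 8413.119) / 1000
= 4586.33 kN

4586.33


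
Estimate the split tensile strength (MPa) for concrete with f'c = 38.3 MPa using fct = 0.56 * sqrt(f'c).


fct = 0.56 * sqrt(38.3)
= 0.56 * 6.189
= 3.466 MPa

3.466


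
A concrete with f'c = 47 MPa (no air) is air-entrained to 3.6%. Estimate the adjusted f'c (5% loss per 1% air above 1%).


Strength loss = (3.6 - 1) * 5 = 13.0%
f'c = 47 * (1 - 13.0/100)
= 40.89 MPa

40.89


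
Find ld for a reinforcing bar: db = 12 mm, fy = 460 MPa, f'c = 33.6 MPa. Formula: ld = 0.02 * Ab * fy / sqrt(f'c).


Ab = pi * 12^2 / 4 = 113.097 mm2
ld = 0.02 * 113.097 * 460 / sqrt(33.6)
= 179.5 mm

179.5


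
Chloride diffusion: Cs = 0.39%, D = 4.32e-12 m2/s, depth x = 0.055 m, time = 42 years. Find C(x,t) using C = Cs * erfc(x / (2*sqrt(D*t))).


t_seconds = 42 * 365.25 * 24 * 3600 = 1325419200.0 s
arg = 0.055 / (2 * sqrt(4.32e-12 * 1325419200.0))
= 0.3634
erfc(0.3634) = 0.6073
C = 0.39 * 0.6073 = 0.2368%

0.2368


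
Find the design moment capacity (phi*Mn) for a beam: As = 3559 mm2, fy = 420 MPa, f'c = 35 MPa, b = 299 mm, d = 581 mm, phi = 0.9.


a = As * fy / (0.85 * f'c * b)
= 3559 * 420 / (0.85 * 35 * 299)
= 168.0425 mm
Mn = As * fy * (d - a/2) / 10^6
= 742.8739 kN-m
phi*Mn = 0.9 * 742.8739 = 668.59 kN-m

668.59


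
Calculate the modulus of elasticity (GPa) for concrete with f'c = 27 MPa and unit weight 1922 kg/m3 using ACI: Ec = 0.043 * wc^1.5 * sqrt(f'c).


Ec = 0.043 * 1922^1.5 * sqrt(27) / 1000
= 18.83 GPa

18.83


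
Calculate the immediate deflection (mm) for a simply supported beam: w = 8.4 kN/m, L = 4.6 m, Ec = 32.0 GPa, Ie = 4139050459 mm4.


Convert: L = 4.6 m = 4600 mm, Ec = 32.0 GPa = 32000 MPa
delta = 5 * 8.4 * 4600^4 / (384 * 32000 * 4139050459)
= 0.37 mm

0.37


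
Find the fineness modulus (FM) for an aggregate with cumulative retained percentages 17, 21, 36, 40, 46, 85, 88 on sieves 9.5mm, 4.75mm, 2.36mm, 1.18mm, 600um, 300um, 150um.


FM = sum(cumulative % retained) / 100
= 333 / 100
= 3.33

3.33


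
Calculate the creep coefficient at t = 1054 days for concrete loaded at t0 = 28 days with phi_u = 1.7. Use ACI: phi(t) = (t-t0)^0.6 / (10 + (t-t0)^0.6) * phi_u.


dt = 1054 - 28 = 1026
phi = 1026^0.6 / (10 + 1026^0.6) * 1.7
= 1.471

1.471


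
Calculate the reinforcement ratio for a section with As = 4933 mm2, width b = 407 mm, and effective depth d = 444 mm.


rho = As / (b * d)
= 4933 / (407 * 444)
= 0.0273

0.0273


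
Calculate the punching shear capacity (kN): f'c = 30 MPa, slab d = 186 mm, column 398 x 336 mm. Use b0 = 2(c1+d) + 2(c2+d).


b0 = 2*(398 + 186) + 2*(336 + 186) = 2212 mm
Vc = 0.33 * sqrt(30) * 2212 * 186 / 1000
= 743.66 kN

743.66


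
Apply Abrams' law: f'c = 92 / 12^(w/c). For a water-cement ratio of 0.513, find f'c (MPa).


f'c = 92 / 12^0.513
= 92 / 3.578
= 25.71 MPa

25.71


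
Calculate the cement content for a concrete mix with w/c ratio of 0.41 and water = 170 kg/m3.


Cement = water / (w/c)
= 170 / 0.41
= 414.6 kg/m3

414.6


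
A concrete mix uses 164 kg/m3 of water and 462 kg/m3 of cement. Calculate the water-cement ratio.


w/c = water / cement
w/c = 164 / 462 = 0.355

0.355


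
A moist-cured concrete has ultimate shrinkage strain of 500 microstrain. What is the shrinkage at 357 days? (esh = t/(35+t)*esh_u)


esh(357) = 357 / (35 + 357) * 500
= 357 / 392 * 500
= 455.4 microstrain

455.4


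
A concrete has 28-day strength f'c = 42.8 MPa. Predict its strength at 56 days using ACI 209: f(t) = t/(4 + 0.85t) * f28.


f(56) = 56 / (4 + 0.85 * 56) * 42.8
= 56 / 51.6 * 42.8
= 46.45 MPa

46.45
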